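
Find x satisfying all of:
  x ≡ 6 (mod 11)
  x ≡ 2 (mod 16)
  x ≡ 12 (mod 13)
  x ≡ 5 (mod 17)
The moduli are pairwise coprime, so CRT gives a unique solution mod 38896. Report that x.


Product of moduli M = 11 · 16 · 13 · 17 = 38896.
Merge one congruence at a time:
  Start: x ≡ 6 (mod 11).
  Combine with x ≡ 2 (mod 16); new modulus lcm = 176.
    Write x = 6 + 11·t and substitute into x ≡ 2 (mod 16): 11·t ≡ 2 − 6 = -4 (mod 16).
    Reduce coefficients mod 16: 11·t ≡ 12 (mod 16).
    The inverse of 11 mod 16 is 3 (since 11·3 = 33 = 2·16 + 1), so t ≡ 3·12 = 36 ≡ 4 (mod 16).
    Then x = 6 + 11·4 = 50, valid modulo lcm(11, 16) = 176: x ≡ 50 (mod 176).
  Combine with x ≡ 12 (mod 13); new modulus lcm = 2288.
    Write x = 50 + 176·t and substitute into x ≡ 12 (mod 13): 176·t ≡ 12 − 50 = -38 (mod 13).
    Reduce coefficients mod 13: 7·t ≡ 1 (mod 13).
    The inverse of 7 mod 13 is 2 (since 7·2 = 14 = 1·13 + 1), so t ≡ 2·1 = 2 ≡ 2 (mod 13).
    Then x = 50 + 176·2 = 402, valid modulo lcm(176, 13) = 2288: x ≡ 402 (mod 2288).
  Combine with x ≡ 5 (mod 17); new modulus lcm = 38896.
    Write x = 402 + 2288·t and substitute into x ≡ 5 (mod 17): 2288·t ≡ 5 − 402 = -397 (mod 17).
    Reduce coefficients mod 17: 10·t ≡ 11 (mod 17).
    The inverse of 10 mod 17 is 12 (since 10·12 = 120 = 7·17 + 1), so t ≡ 12·11 = 132 ≡ 13 (mod 17).
    Then x = 402 + 2288·13 = 30146, valid modulo lcm(2288, 17) = 38896: x ≡ 30146 (mod 38896).
Verify against each original: 30146 mod 11 = 6, 30146 mod 16 = 2, 30146 mod 13 = 12, 30146 mod 17 = 5.

x ≡ 30146 (mod 38896).


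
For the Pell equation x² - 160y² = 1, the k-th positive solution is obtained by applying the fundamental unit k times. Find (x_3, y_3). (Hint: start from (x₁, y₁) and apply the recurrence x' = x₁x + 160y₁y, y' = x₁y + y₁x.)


Step 1: Find the fundamental solution (x₁, y₁) of x² - 160y² = 1.
  Expand √160 as a continued fraction. a₀ = ⌊√160⌋ = 12; iterate m_{k+1} = d_k·a_k − m_k, d_{k+1} = (160 − m_{k+1}²)/d_k, a_{k+1} = ⌊(a₀ + m_{k+1})/d_{k+1}⌋ (starting m₀ = 0, d₀ = 1), with convergents p_k = a_k·p_{k-1} + p_{k-2}, q_k = a_k·q_{k-1} + q_{k-2} (p₋₁ = 1, q₋₁ = 0):
  k = 0: a₀ = 12; p₀/q₀ = 12/1; p₀² − 160·q₀² = 144 − 160 = -16.
  k = 1: m = 12, d = 16, a = ⌊(12 + 12)/16⌋ = 1; p/q = (1·12 + 1)/(1·1 + 0) = 13/1; p² − 160·q² = 169 − 160 = 9.
  k = 2: m = 4, d = 9, a = ⌊(12 + 4)/9⌋ = 1; p/q = (1·13 + 12)/(1·1 + 1) = 25/2; p² − 160·q² = 625 − 640 = -15.
  k = 3: m = 5, d = 15, a = ⌊(12 + 5)/15⌋ = 1; p/q = (1·25 + 13)/(1·2 + 1) = 38/3; p² − 160·q² = 1444 − 1440 = 4.
  k = 4: m = 10, d = 4, a = ⌊(12 + 10)/4⌋ = 5; p/q = (5·38 + 25)/(5·3 + 2) = 215/17; p² − 160·q² = 46225 − 46240 = -15.
  k = 5: m = 10, d = 15, a = ⌊(12 + 10)/15⌋ = 1; p/q = (1·215 + 38)/(1·17 + 3) = 253/20; p² − 160·q² = 64009 − 64000 = 9.
  k = 6: m = 5, d = 9, a = ⌊(12 + 5)/9⌋ = 1; p/q = (1·253 + 215)/(1·20 + 17) = 468/37; p² − 160·q² = 219024 − 219040 = -16.
  k = 7: m = 4, d = 16, a = ⌊(12 + 4)/16⌋ = 1; p/q = (1·468 + 253)/(1·37 + 20) = 721/57; p² − 160·q² = 519841 − 519840 = 1.
  The first convergent with p² − 160·q² = 1 gives the fundamental solution (x₁, y₁) = (721, 57).
Step 2: Apply the recurrence (x_{n+1}, y_{n+1}) = (x₁x_n + 160y₁y_n, x₁y_n + y₁x_n) repeatedly.
  From (x_1, y_1) = (721, 57): x_2 = 721·721 + 160·57·57 = 1039681; y_2 = 721·57 + 57·721 = 82194.
  From (x_2, y_2) = (1039681, 82194): x_3 = 721·1039681 + 160·57·82194 = 1499219281; y_3 = 721·82194 + 57·1039681 = 118523691.
Step 3: Verify x_3² - 160·y_3² = 2247658452522156961 - 2247658452522156960 = 1 (should be 1). ✓

(x_1, y_1) = (721, 57); (x_3, y_3) = (1499219281, 118523691).


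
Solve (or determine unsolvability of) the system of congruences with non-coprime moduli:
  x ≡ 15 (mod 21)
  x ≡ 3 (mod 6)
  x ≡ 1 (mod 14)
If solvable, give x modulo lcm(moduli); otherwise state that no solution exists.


Moduli 21, 6, 14 are not pairwise coprime, so CRT works modulo lcm(m_i) when all pairwise compatibility conditions hold.
Pairwise compatibility: gcd(m_i, m_j) must divide a_i - a_j for every pair.
Merge one congruence at a time:
  Start: x ≡ 15 (mod 21).
  Combine with x ≡ 3 (mod 6): gcd(21, 6) = 3; 3 - 15 = -12, which IS divisible by 3, so compatible.
    Write x = 15 + 21·t and substitute into x ≡ 3 (mod 6): 21·t ≡ 3 − 15 = -12 (mod 6).
    Divide the congruence (and modulus) by g = 3: 7·t ≡ -4 (mod 2).
    Reduce coefficients mod 2: 1·t ≡ 0 (mod 2).
    So t ≡ 0 (mod 2).
    Then x = 15 + 21·0 = 15, valid modulo lcm(21, 6) = 42: x ≡ 15 (mod 42).
  Combine with x ≡ 1 (mod 14): gcd(42, 14) = 14; 1 - 15 = -14, which IS divisible by 14, so compatible.
    Write x = 15 + 42·t and substitute into x ≡ 1 (mod 14): 42·t ≡ 1 − 15 = -14 (mod 14).
    Divide the congruence (and modulus) by g = 14: 3·t ≡ -1 (mod 1).
    Modulo 1 every t works; take t = 0.
    Then x = 15 + 42·0 = 15, valid modulo lcm(42, 14) = 42: x ≡ 15 (mod 42).
Verify: 15 mod 21 = 15, 15 mod 6 = 3, 15 mod 14 = 1.

x ≡ 15 (mod 42).


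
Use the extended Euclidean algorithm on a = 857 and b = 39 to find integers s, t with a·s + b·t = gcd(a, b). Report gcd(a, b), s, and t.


Euclidean algorithm on (857, 39) — divide until remainder is 0:
  857 = 21 · 39 + 38
  39 = 1 · 38 + 1
  38 = 38 · 1 + 0
gcd(857, 39) = 1.
Track Bezout coefficients alongside the remainders: start with r₀ = 857 = a·1 + b·0 (s = 1, t = 0) and r₁ = 39 = a·0 + b·1 (s = 0, t = 1); each new remainder r_{k+1} = r_{k-1} − q_k·r_k inherits s_{k+1} = s_{k-1} − q_k·s_k, t_{k+1} = t_{k-1} − q_k·t_k, so r_k = a·s_k + b·t_k at every step:
  q = 21: r = 38, s = 1 − 21·0 = 1, t = 0 − 21·1 = -21  (check: 857·1 + 39·(-21) = 38)
  q = 1: r = 1, s = 0 − 1·1 = -1, t = 1 − 1·(-21) = 22  (check: 857·(-1) + 39·22 = 1)
The row with r = 1 (the gcd) gives the Bezout coefficients s = -1, t = 22.
Result: 857 · (-1) + 39 · (22) = 1.

gcd(857, 39) = 1; s = -1, t = 22 (check: 857·(-1) + 39·22 = 1).


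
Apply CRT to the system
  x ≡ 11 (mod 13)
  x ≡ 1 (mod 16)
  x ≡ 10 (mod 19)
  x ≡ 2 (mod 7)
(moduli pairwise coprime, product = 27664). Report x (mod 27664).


Product of moduli M = 13 · 16 · 19 · 7 = 27664.
Merge one congruence at a time:
  Start: x ≡ 11 (mod 13).
  Combine with x ≡ 1 (mod 16); new modulus lcm = 208.
    Write x = 11 + 13·t and substitute into x ≡ 1 (mod 16): 13·t ≡ 1 − 11 = -10 (mod 16).
    Reduce coefficients mod 16: 13·t ≡ 6 (mod 16).
    The inverse of 13 mod 16 is 5 (since 13·5 = 65 = 4·16 + 1), so t ≡ 5·6 = 30 ≡ 14 (mod 16).
    Then x = 11 + 13·14 = 193, valid modulo lcm(13, 16) = 208: x ≡ 193 (mod 208).
  Combine with x ≡ 10 (mod 19); new modulus lcm = 3952.
    Write x = 193 + 208·t and substitute into x ≡ 10 (mod 19): 208·t ≡ 10 − 193 = -183 (mod 19).
    Reduce coefficients mod 19: 18·t ≡ 7 (mod 19).
    The inverse of 18 mod 19 is 18 (since 18·18 = 324 = 17·19 + 1), so t ≡ 18·7 = 126 ≡ 12 (mod 19).
    Then x = 193 + 208·12 = 2689, valid modulo lcm(208, 19) = 3952: x ≡ 2689 (mod 3952).
  Combine with x ≡ 2 (mod 7); new modulus lcm = 27664.
    Write x = 2689 + 3952·t and substitute into x ≡ 2 (mod 7): 3952·t ≡ 2 − 2689 = -2687 (mod 7).
    Reduce coefficients mod 7: 4·t ≡ 1 (mod 7).
    The inverse of 4 mod 7 is 2 (since 4·2 = 8 = 1·7 + 1), so t ≡ 2·1 = 2 ≡ 2 (mod 7).
    Then x = 2689 + 3952·2 = 10593, valid modulo lcm(3952, 7) = 27664: x ≡ 10593 (mod 27664).
Verify against each original: 10593 mod 13 = 11, 10593 mod 16 = 1, 10593 mod 19 = 10, 10593 mod 7 = 2.

x ≡ 10593 (mod 27664).


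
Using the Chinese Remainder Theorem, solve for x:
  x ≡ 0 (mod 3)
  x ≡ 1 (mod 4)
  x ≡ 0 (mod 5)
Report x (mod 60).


Moduli 3, 4, 5 are pairwise coprime; by CRT there is a unique solution modulo M = 3 · 4 · 5 = 60.
Solve pairwise, accumulating the modulus:
  Start with x ≡ 0 (mod 3).
  Combine with x ≡ 1 (mod 4): since gcd(3, 4) = 1, we get a unique residue mod 12.
    Write x = 0 + 3·t and substitute into x ≡ 1 (mod 4): 3·t ≡ 1 − 0 = 1 (mod 4).
    The inverse of 3 mod 4 is 3 (since 3·3 = 9 = 2·4 + 1), so t ≡ 3·1 = 3 ≡ 3 (mod 4).
    Then x = 0 + 3·3 = 9, valid modulo lcm(3, 4) = 12: x ≡ 9 (mod 12).
  Combine with x ≡ 0 (mod 5): since gcd(12, 5) = 1, we get a unique residue mod 60.
    Write x = 9 + 12·t and substitute into x ≡ 0 (mod 5): 12·t ≡ 0 − 9 = -9 (mod 5).
    Reduce coefficients mod 5: 2·t ≡ 1 (mod 5).
    The inverse of 2 mod 5 is 3 (since 2·3 = 6 = 1·5 + 1), so t ≡ 3·1 = 3 ≡ 3 (mod 5).
    Then x = 9 + 12·3 = 45, valid modulo lcm(12, 5) = 60: x ≡ 45 (mod 60).
Verify: 45 mod 3 = 0 ✓, 45 mod 4 = 1 ✓, 45 mod 5 = 0 ✓.

x ≡ 45 (mod 60).


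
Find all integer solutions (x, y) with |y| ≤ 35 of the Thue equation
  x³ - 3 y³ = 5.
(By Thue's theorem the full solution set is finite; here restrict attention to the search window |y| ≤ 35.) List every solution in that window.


The equation is x³ - 3y³ = 5. For fixed y, x³ = 3·y³ + 5, so a solution requires the RHS to be a perfect cube.
Strategy: iterate y from -35 to 35, compute RHS = 3·y³ + 5, and check whether it is a (positive or negative) perfect cube.
Check small values of y:
  y = 0: RHS = 5 is not a perfect cube.
  y = 1: RHS = 8 = (2)³ ⇒ x = 2 works.
  y = -1: RHS = 2 is not a perfect cube.
  y = 2: RHS = 29 is not a perfect cube.
  y = -2: RHS = -19 is not a perfect cube.
  y = 3: RHS = 86 is not a perfect cube.
  y = -3: RHS = -76 is not a perfect cube.
Continuing the search up to |y| = 35 finds no further solutions beyond those listed.
Collected solutions: (2, 1).

Solutions (with |y| ≤ 35): (2, 1).


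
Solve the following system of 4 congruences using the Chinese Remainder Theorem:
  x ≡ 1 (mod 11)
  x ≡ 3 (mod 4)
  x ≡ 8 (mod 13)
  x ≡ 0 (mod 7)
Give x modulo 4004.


Product of moduli M = 11 · 4 · 13 · 7 = 4004.
Merge one congruence at a time:
  Start: x ≡ 1 (mod 11).
  Combine with x ≡ 3 (mod 4); new modulus lcm = 44.
    Write x = 1 + 11·t and substitute into x ≡ 3 (mod 4): 11·t ≡ 3 − 1 = 2 (mod 4).
    Reduce coefficients mod 4: 3·t ≡ 2 (mod 4).
    The inverse of 3 mod 4 is 3 (since 3·3 = 9 = 2·4 + 1), so t ≡ 3·2 = 6 ≡ 2 (mod 4).
    Then x = 1 + 11·2 = 23, valid modulo lcm(11, 4) = 44: x ≡ 23 (mod 44).
  Combine with x ≡ 8 (mod 13); new modulus lcm = 572.
    Write x = 23 + 44·t and substitute into x ≡ 8 (mod 13): 44·t ≡ 8 − 23 = -15 (mod 13).
    Reduce coefficients mod 13: 5·t ≡ 11 (mod 13).
    The inverse of 5 mod 13 is 8 (since 5·8 = 40 = 3·13 + 1), so t ≡ 8·11 = 88 ≡ 10 (mod 13).
    Then x = 23 + 44·10 = 463, valid modulo lcm(44, 13) = 572: x ≡ 463 (mod 572).
  Combine with x ≡ 0 (mod 7); new modulus lcm = 4004.
    Write x = 463 + 572·t and substitute into x ≡ 0 (mod 7): 572·t ≡ 0 − 463 = -463 (mod 7).
    Reduce coefficients mod 7: 5·t ≡ 6 (mod 7).
    The inverse of 5 mod 7 is 3 (since 5·3 = 15 = 2·7 + 1), so t ≡ 3·6 = 18 ≡ 4 (mod 7).
    Then x = 463 + 572·4 = 2751, valid modulo lcm(572, 7) = 4004: x ≡ 2751 (mod 4004).
Verify against each original: 2751 mod 11 = 1, 2751 mod 4 = 3, 2751 mod 13 = 8, 2751 mod 7 = 0.

x ≡ 2751 (mod 4004).


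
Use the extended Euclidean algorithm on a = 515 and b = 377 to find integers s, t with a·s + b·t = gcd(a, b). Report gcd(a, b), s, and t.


Euclidean algorithm on (515, 377) — divide until remainder is 0:
  515 = 1 · 377 + 138
  377 = 2 · 138 + 101
  138 = 1 · 101 + 37
  101 = 2 · 37 + 27
  37 = 1 · 27 + 10
  27 = 2 · 10 + 7
  10 = 1 · 7 + 3
  7 = 2 · 3 + 1
  3 = 3 · 1 + 0
gcd(515, 377) = 1.
Track Bezout coefficients alongside the remainders: start with r₀ = 515 = a·1 + b·0 (s = 1, t = 0) and r₁ = 377 = a·0 + b·1 (s = 0, t = 1); each new remainder r_{k+1} = r_{k-1} − q_k·r_k inherits s_{k+1} = s_{k-1} − q_k·s_k, t_{k+1} = t_{k-1} − q_k·t_k, so r_k = a·s_k + b·t_k at every step:
  q = 1: r = 138, s = 1 − 1·0 = 1, t = 0 − 1·1 = -1  (check: 515·1 + 377·(-1) = 138)
  q = 2: r = 101, s = 0 − 2·1 = -2, t = 1 − 2·(-1) = 3  (check: 515·(-2) + 377·3 = 101)
  q = 1: r = 37, s = 1 − 1·(-2) = 3, t = -1 − 1·3 = -4  (check: 515·3 + 377·(-4) = 37)
  q = 2: r = 27, s = -2 − 2·3 = -8, t = 3 − 2·(-4) = 11  (check: 515·(-8) + 377·11 = 27)
  q = 1: r = 10, s = 3 − 1·(-8) = 11, t = -4 − 1·11 = -15  (check: 515·11 + 377·(-15) = 10)
  q = 2: r = 7, s = -8 − 2·11 = -30, t = 11 − 2·(-15) = 41  (check: 515·(-30) + 377·41 = 7)
  q = 1: r = 3, s = 11 − 1·(-30) = 41, t = -15 − 1·41 = -56  (check: 515·41 + 377·(-56) = 3)
  q = 2: r = 1, s = -30 − 2·41 = -112, t = 41 − 2·(-56) = 153  (check: 515·(-112) + 377·153 = 1)
The row with r = 1 (the gcd) gives the Bezout coefficients s = -112, t = 153.
Result: 515 · (-112) + 377 · (153) = 1.

gcd(515, 377) = 1; s = -112, t = 153 (check: 515·(-112) + 377·153 = 1).


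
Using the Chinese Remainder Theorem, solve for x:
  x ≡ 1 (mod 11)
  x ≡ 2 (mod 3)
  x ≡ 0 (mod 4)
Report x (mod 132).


Moduli 11, 3, 4 are pairwise coprime; by CRT there is a unique solution modulo M = 11 · 3 · 4 = 132.
Solve pairwise, accumulating the modulus:
  Start with x ≡ 1 (mod 11).
  Combine with x ≡ 2 (mod 3): since gcd(11, 3) = 1, we get a unique residue mod 33.
    Write x = 1 + 11·t and substitute into x ≡ 2 (mod 3): 11·t ≡ 2 − 1 = 1 (mod 3).
    Reduce coefficients mod 3: 2·t ≡ 1 (mod 3).
    The inverse of 2 mod 3 is 2 (since 2·2 = 4 = 1·3 + 1), so t ≡ 2·1 = 2 ≡ 2 (mod 3).
    Then x = 1 + 11·2 = 23, valid modulo lcm(11, 3) = 33: x ≡ 23 (mod 33).
  Combine with x ≡ 0 (mod 4): since gcd(33, 4) = 1, we get a unique residue mod 132.
    Write x = 23 + 33·t and substitute into x ≡ 0 (mod 4): 33·t ≡ 0 − 23 = -23 (mod 4).
    Reduce coefficients mod 4: 1·t ≡ 1 (mod 4).
    So t ≡ 1 (mod 4).
    Then x = 23 + 33·1 = 56, valid modulo lcm(33, 4) = 132: x ≡ 56 (mod 132).
Verify: 56 mod 11 = 1 ✓, 56 mod 3 = 2 ✓, 56 mod 4 = 0 ✓.

x ≡ 56 (mod 132).


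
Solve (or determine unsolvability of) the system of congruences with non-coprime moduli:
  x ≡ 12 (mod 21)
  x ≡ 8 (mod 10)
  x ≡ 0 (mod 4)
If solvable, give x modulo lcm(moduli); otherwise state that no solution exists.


Moduli 21, 10, 4 are not pairwise coprime, so CRT works modulo lcm(m_i) when all pairwise compatibility conditions hold.
Pairwise compatibility: gcd(m_i, m_j) must divide a_i - a_j for every pair.
Merge one congruence at a time:
  Start: x ≡ 12 (mod 21).
  Combine with x ≡ 8 (mod 10): gcd(21, 10) = 1; 8 - 12 = -4, which IS divisible by 1, so compatible.
    Write x = 12 + 21·t and substitute into x ≡ 8 (mod 10): 21·t ≡ 8 − 12 = -4 (mod 10).
    Reduce coefficients mod 10: 1·t ≡ 6 (mod 10).
    So t ≡ 6 (mod 10).
    Then x = 12 + 21·6 = 138, valid modulo lcm(21, 10) = 210: x ≡ 138 (mod 210).
  Combine with x ≡ 0 (mod 4): gcd(210, 4) = 2; 0 - 138 = -138, which IS divisible by 2, so compatible.
    Write x = 138 + 210·t and substitute into x ≡ 0 (mod 4): 210·t ≡ 0 − 138 = -138 (mod 4).
    Divide the congruence (and modulus) by g = 2: 105·t ≡ -69 (mod 2).
    Reduce coefficients mod 2: 1·t ≡ 1 (mod 2).
    So t ≡ 1 (mod 2).
    Then x = 138 + 210·1 = 348, valid modulo lcm(210, 4) = 420: x ≡ 348 (mod 420).
Verify: 348 mod 21 = 12, 348 mod 10 = 8, 348 mod 4 = 0.

x ≡ 348 (mod 420).


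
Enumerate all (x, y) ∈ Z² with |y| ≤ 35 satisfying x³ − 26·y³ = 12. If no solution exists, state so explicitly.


The equation is x³ - 26y³ = 12. For fixed y, x³ = 26·y³ + 12, so a solution requires the RHS to be a perfect cube.
Strategy: iterate y from -35 to 35, compute RHS = 26·y³ + 12, and check whether it is a (positive or negative) perfect cube.
Check small values of y:
  y = 0: RHS = 12 is not a perfect cube.
  y = 1: RHS = 38 is not a perfect cube.
  y = -1: RHS = -14 is not a perfect cube.
  y = 2: RHS = 220 is not a perfect cube.
  y = -2: RHS = -196 is not a perfect cube.
  y = 3: RHS = 714 is not a perfect cube.
  y = -3: RHS = -690 is not a perfect cube.
Continuing the search up to |y| = 35 finds no solutions either.
No (x, y) in the scanned range satisfies the equation.

No integer solutions with |y| ≤ 35.


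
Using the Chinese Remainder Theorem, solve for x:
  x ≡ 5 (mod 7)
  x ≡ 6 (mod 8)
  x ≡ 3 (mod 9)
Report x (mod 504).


Moduli 7, 8, 9 are pairwise coprime; by CRT there is a unique solution modulo M = 7 · 8 · 9 = 504.
Solve pairwise, accumulating the modulus:
  Start with x ≡ 5 (mod 7).
  Combine with x ≡ 6 (mod 8): since gcd(7, 8) = 1, we get a unique residue mod 56.
    Write x = 5 + 7·t and substitute into x ≡ 6 (mod 8): 7·t ≡ 6 − 5 = 1 (mod 8).
    The inverse of 7 mod 8 is 7 (since 7·7 = 49 = 6·8 + 1), so t ≡ 7·1 = 7 ≡ 7 (mod 8).
    Then x = 5 + 7·7 = 54, valid modulo lcm(7, 8) = 56: x ≡ 54 (mod 56).
  Combine with x ≡ 3 (mod 9): since gcd(56, 9) = 1, we get a unique residue mod 504.
    Write x = 54 + 56·t and substitute into x ≡ 3 (mod 9): 56·t ≡ 3 − 54 = -51 (mod 9).
    Reduce coefficients mod 9: 2·t ≡ 3 (mod 9).
    The inverse of 2 mod 9 is 5 (since 2·5 = 10 = 1·9 + 1), so t ≡ 5·3 = 15 ≡ 6 (mod 9).
    Then x = 54 + 56·6 = 390, valid modulo lcm(56, 9) = 504: x ≡ 390 (mod 504).
Verify: 390 mod 7 = 5 ✓, 390 mod 8 = 6 ✓, 390 mod 9 = 3 ✓.

x ≡ 390 (mod 504).


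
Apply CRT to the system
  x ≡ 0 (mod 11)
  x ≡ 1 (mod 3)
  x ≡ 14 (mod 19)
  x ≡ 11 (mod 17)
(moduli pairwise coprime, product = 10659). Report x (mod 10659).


Product of moduli M = 11 · 3 · 19 · 17 = 10659.
Merge one congruence at a time:
  Start: x ≡ 0 (mod 11).
  Combine with x ≡ 1 (mod 3); new modulus lcm = 33.
    Write x = 0 + 11·t and substitute into x ≡ 1 (mod 3): 11·t ≡ 1 − 0 = 1 (mod 3).
    Reduce coefficients mod 3: 2·t ≡ 1 (mod 3).
    The inverse of 2 mod 3 is 2 (since 2·2 = 4 = 1·3 + 1), so t ≡ 2·1 = 2 ≡ 2 (mod 3).
    Then x = 0 + 11·2 = 22, valid modulo lcm(11, 3) = 33: x ≡ 22 (mod 33).
  Combine with x ≡ 14 (mod 19); new modulus lcm = 627.
    Write x = 22 + 33·t and substitute into x ≡ 14 (mod 19): 33·t ≡ 14 − 22 = -8 (mod 19).
    Reduce coefficients mod 19: 14·t ≡ 11 (mod 19).
    The inverse of 14 mod 19 is 15 (since 14·15 = 210 = 11·19 + 1), so t ≡ 15·11 = 165 ≡ 13 (mod 19).
    Then x = 22 + 33·13 = 451, valid modulo lcm(33, 19) = 627: x ≡ 451 (mod 627).
  Combine with x ≡ 11 (mod 17); new modulus lcm = 10659.
    Write x = 451 + 627·t and substitute into x ≡ 11 (mod 17): 627·t ≡ 11 − 451 = -440 (mod 17).
    Reduce coefficients mod 17: 15·t ≡ 2 (mod 17).
    The inverse of 15 mod 17 is 8 (since 15·8 = 120 = 7·17 + 1), so t ≡ 8·2 = 16 ≡ 16 (mod 17).
    Then x = 451 + 627·16 = 10483, valid modulo lcm(627, 17) = 10659: x ≡ 10483 (mod 10659).
Verify against each original: 10483 mod 11 = 0, 10483 mod 3 = 1, 10483 mod 19 = 14, 10483 mod 17 = 11.

x ≡ 10483 (mod 10659).


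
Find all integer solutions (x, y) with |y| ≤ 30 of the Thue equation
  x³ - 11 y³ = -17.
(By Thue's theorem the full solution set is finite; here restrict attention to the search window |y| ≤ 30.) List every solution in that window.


The equation is x³ - 11y³ = -17. For fixed y, x³ = 11·y³ − 17, so a solution requires the RHS to be a perfect cube.
Strategy: iterate y from -30 to 30, compute RHS = 11·y³ − 17, and check whether it is a (positive or negative) perfect cube.
Check small values of y:
  y = 0: RHS = -17 is not a perfect cube.
  y = 1: RHS = -6 is not a perfect cube.
  y = -1: RHS = -28 is not a perfect cube.
  y = 2: RHS = 71 is not a perfect cube.
  y = -2: RHS = -105 is not a perfect cube.
  y = 3: RHS = 280 is not a perfect cube.
  y = -3: RHS = -314 is not a perfect cube.
Continuing the search up to |y| = 30 finds no solutions either.
No (x, y) in the scanned range satisfies the equation.

No integer solutions with |y| ≤ 30.


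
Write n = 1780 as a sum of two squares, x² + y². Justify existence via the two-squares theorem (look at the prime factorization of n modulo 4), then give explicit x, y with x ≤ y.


Step 1: Factor n = 1780 = 2^2 · 5 · 89.
Step 2: Check the mod-4 condition on each prime factor: 2 = 2 (special); 5 ≡ 1 (mod 4), exponent 1; 89 ≡ 1 (mod 4), exponent 1.
All primes ≡ 3 (mod 4) appear to even exponent (or don't appear), so by the two-squares theorem n IS expressible as a sum of two squares.
Step 3: Build a representation. Group n = k² · m with k = 2 and m = 5 · 89 = 445 (a product of primes ≡ 1 (mod 4)); a representation of m scales to one of n via (k·x)² + (k·y)² = k²(x² + y²). Each prime p ≡ 1 (mod 4) is itself a sum of two squares; find a² by testing p − a² for a perfect square:
  5: 5 − 1² = 4 = 2² ⇒ 5 = 1² + 2².
  89: 89 − 1² = 88, 89 − 2² = 85, 89 − 3² = 80, 89 − 4² = 73, 89 − 5² = 64 = 8² ⇒ 89 = 5² + 8².
  Combine using the Brahmagupta–Fibonacci identity (a² + b²)(c² + d²) = (ac − bd)² + (ad + bc)² = (ac + bd)² + (ad − bc)²:
  5 · 89 = 445: from (1² + 2²)(5² + 8²), take (1·5 − 2·8, 1·8 + 2·5) = (5 − 16, 8 + 10) = (-11, 18); dropping signs (only squares matter) gives (11, 18); check 11² + 18² = 121 + 324 = 445 ✓.
  Scale by k = 2: (2·11, 2·18) = (22, 36).
Step 4: Order so x ≤ y and verify: 22² + 36² = 484 + 1296 = 1780 = n. ✓

n = 1780 = 22² + 36² (one valid representation with x ≤ y).


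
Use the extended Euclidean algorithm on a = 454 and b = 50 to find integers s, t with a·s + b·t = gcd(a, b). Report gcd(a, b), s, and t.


Euclidean algorithm on (454, 50) — divide until remainder is 0:
  454 = 9 · 50 + 4
  50 = 12 · 4 + 2
  4 = 2 · 2 + 0
gcd(454, 50) = 2.
Track Bezout coefficients alongside the remainders: start with r₀ = 454 = a·1 + b·0 (s = 1, t = 0) and r₁ = 50 = a·0 + b·1 (s = 0, t = 1); each new remainder r_{k+1} = r_{k-1} − q_k·r_k inherits s_{k+1} = s_{k-1} − q_k·s_k, t_{k+1} = t_{k-1} − q_k·t_k, so r_k = a·s_k + b·t_k at every step:
  q = 9: r = 4, s = 1 − 9·0 = 1, t = 0 − 9·1 = -9  (check: 454·1 + 50·(-9) = 4)
  q = 12: r = 2, s = 0 − 12·1 = -12, t = 1 − 12·(-9) = 109  (check: 454·(-12) + 50·109 = 2)
The row with r = 2 (the gcd) gives the Bezout coefficients s = -12, t = 109.
Result: 454 · (-12) + 50 · (109) = 2.

gcd(454, 50) = 2; s = -12, t = 109 (check: 454·(-12) + 50·109 = 2).


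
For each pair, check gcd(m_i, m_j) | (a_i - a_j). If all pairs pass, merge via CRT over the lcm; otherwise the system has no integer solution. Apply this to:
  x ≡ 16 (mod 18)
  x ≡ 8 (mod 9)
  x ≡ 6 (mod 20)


Moduli 18, 9, 20 are not pairwise coprime, so CRT works modulo lcm(m_i) when all pairwise compatibility conditions hold.
Pairwise compatibility: gcd(m_i, m_j) must divide a_i - a_j for every pair.
Merge one congruence at a time:
  Start: x ≡ 16 (mod 18).
  Combine with x ≡ 8 (mod 9): gcd(18, 9) = 9, and 8 - 16 = -8 is NOT divisible by 9.
    ⇒ system is inconsistent (no integer solution).

No solution (the system is inconsistent).


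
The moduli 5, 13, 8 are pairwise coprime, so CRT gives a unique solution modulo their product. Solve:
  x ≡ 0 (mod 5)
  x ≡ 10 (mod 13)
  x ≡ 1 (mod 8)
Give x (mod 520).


Moduli 5, 13, 8 are pairwise coprime; by CRT there is a unique solution modulo M = 5 · 13 · 8 = 520.
Solve pairwise, accumulating the modulus:
  Start with x ≡ 0 (mod 5).
  Combine with x ≡ 10 (mod 13): since gcd(5, 13) = 1, we get a unique residue mod 65.
    Write x = 0 + 5·t and substitute into x ≡ 10 (mod 13): 5·t ≡ 10 − 0 = 10 (mod 13).
    The inverse of 5 mod 13 is 8 (since 5·8 = 40 = 3·13 + 1), so t ≡ 8·10 = 80 ≡ 2 (mod 13).
    Then x = 0 + 5·2 = 10, valid modulo lcm(5, 13) = 65: x ≡ 10 (mod 65).
  Combine with x ≡ 1 (mod 8): since gcd(65, 8) = 1, we get a unique residue mod 520.
    Write x = 10 + 65·t and substitute into x ≡ 1 (mod 8): 65·t ≡ 1 − 10 = -9 (mod 8).
    Reduce coefficients mod 8: 1·t ≡ 7 (mod 8).
    So t ≡ 7 (mod 8).
    Then x = 10 + 65·7 = 465, valid modulo lcm(65, 8) = 520: x ≡ 465 (mod 520).
Verify: 465 mod 5 = 0 ✓, 465 mod 13 = 10 ✓, 465 mod 8 = 1 ✓.

x ≡ 465 (mod 520).


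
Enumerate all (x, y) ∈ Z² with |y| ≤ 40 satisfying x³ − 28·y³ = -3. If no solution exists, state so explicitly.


The equation is x³ - 28y³ = -3. For fixed y, x³ = 28·y³ − 3, so a solution requires the RHS to be a perfect cube.
Strategy: iterate y from -40 to 40, compute RHS = 28·y³ − 3, and check whether it is a (positive or negative) perfect cube.
Check small values of y:
  y = 0: RHS = -3 is not a perfect cube.
  y = 1: RHS = 25 is not a perfect cube.
  y = -1: RHS = -31 is not a perfect cube.
  y = 2: RHS = 221 is not a perfect cube.
  y = -2: RHS = -227 is not a perfect cube.
  y = 3: RHS = 753 is not a perfect cube.
  y = -3: RHS = -759 is not a perfect cube.
Continuing the search up to |y| = 40 finds no solutions either.
No (x, y) in the scanned range satisfies the equation.

No integer solutions with |y| ≤ 40.


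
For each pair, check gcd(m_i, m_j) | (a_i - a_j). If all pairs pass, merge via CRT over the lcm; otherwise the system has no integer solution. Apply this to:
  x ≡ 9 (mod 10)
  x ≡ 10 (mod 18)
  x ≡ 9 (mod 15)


Moduli 10, 18, 15 are not pairwise coprime, so CRT works modulo lcm(m_i) when all pairwise compatibility conditions hold.
Pairwise compatibility: gcd(m_i, m_j) must divide a_i - a_j for every pair.
Merge one congruence at a time:
  Start: x ≡ 9 (mod 10).
  Combine with x ≡ 10 (mod 18): gcd(10, 18) = 2, and 10 - 9 = 1 is NOT divisible by 2.
    ⇒ system is inconsistent (no integer solution).

No solution (the system is inconsistent).


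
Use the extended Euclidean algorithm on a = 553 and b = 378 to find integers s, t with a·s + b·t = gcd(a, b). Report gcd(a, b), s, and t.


Euclidean algorithm on (553, 378) — divide until remainder is 0:
  553 = 1 · 378 + 175
  378 = 2 · 175 + 28
  175 = 6 · 28 + 7
  28 = 4 · 7 + 0
gcd(553, 378) = 7.
Track Bezout coefficients alongside the remainders: start with r₀ = 553 = a·1 + b·0 (s = 1, t = 0) and r₁ = 378 = a·0 + b·1 (s = 0, t = 1); each new remainder r_{k+1} = r_{k-1} − q_k·r_k inherits s_{k+1} = s_{k-1} − q_k·s_k, t_{k+1} = t_{k-1} − q_k·t_k, so r_k = a·s_k + b·t_k at every step:
  q = 1: r = 175, s = 1 − 1·0 = 1, t = 0 − 1·1 = -1  (check: 553·1 + 378·(-1) = 175)
  q = 2: r = 28, s = 0 − 2·1 = -2, t = 1 − 2·(-1) = 3  (check: 553·(-2) + 378·3 = 28)
  q = 6: r = 7, s = 1 − 6·(-2) = 13, t = -1 − 6·3 = -19  (check: 553·13 + 378·(-19) = 7)
The row with r = 7 (the gcd) gives the Bezout coefficients s = 13, t = -19.
Result: 553 · (13) + 378 · (-19) = 7.

gcd(553, 378) = 7; s = 13, t = -19 (check: 553·13 + 378·(-19) = 7).


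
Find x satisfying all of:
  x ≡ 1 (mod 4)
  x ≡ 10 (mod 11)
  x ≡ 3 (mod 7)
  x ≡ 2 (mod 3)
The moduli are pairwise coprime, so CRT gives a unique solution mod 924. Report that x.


Product of moduli M = 4 · 11 · 7 · 3 = 924.
Merge one congruence at a time:
  Start: x ≡ 1 (mod 4).
  Combine with x ≡ 10 (mod 11); new modulus lcm = 44.
    Write x = 1 + 4·t and substitute into x ≡ 10 (mod 11): 4·t ≡ 10 − 1 = 9 (mod 11).
    The inverse of 4 mod 11 is 3 (since 4·3 = 12 = 1·11 + 1), so t ≡ 3·9 = 27 ≡ 5 (mod 11).
    Then x = 1 + 4·5 = 21, valid modulo lcm(4, 11) = 44: x ≡ 21 (mod 44).
  Combine with x ≡ 3 (mod 7); new modulus lcm = 308.
    Write x = 21 + 44·t and substitute into x ≡ 3 (mod 7): 44·t ≡ 3 − 21 = -18 (mod 7).
    Reduce coefficients mod 7: 2·t ≡ 3 (mod 7).
    The inverse of 2 mod 7 is 4 (since 2·4 = 8 = 1·7 + 1), so t ≡ 4·3 = 12 ≡ 5 (mod 7).
    Then x = 21 + 44·5 = 241, valid modulo lcm(44, 7) = 308: x ≡ 241 (mod 308).
  Combine with x ≡ 2 (mod 3); new modulus lcm = 924.
    Write x = 241 + 308·t and substitute into x ≡ 2 (mod 3): 308·t ≡ 2 − 241 = -239 (mod 3).
    Reduce coefficients mod 3: 2·t ≡ 1 (mod 3).
    The inverse of 2 mod 3 is 2 (since 2·2 = 4 = 1·3 + 1), so t ≡ 2·1 = 2 ≡ 2 (mod 3).
    Then x = 241 + 308·2 = 857, valid modulo lcm(308, 3) = 924: x ≡ 857 (mod 924).
Verify against each original: 857 mod 4 = 1, 857 mod 11 = 10, 857 mod 7 = 3, 857 mod 3 = 2.

x ≡ 857 (mod 924).


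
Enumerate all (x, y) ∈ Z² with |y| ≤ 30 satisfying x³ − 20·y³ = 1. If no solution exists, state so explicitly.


The equation is x³ - 20y³ = 1. For fixed y, x³ = 20·y³ + 1, so a solution requires the RHS to be a perfect cube.
Strategy: iterate y from -30 to 30, compute RHS = 20·y³ + 1, and check whether it is a (positive or negative) perfect cube.
Check small values of y:
  y = 0: RHS = 1 = (1)³ ⇒ x = 1 works.
  y = 1: RHS = 21 is not a perfect cube.
  y = -1: RHS = -19 is not a perfect cube.
  y = 2: RHS = 161 is not a perfect cube.
  y = -2: RHS = -159 is not a perfect cube.
  y = 3: RHS = 541 is not a perfect cube.
  y = -3: RHS = -539 is not a perfect cube.
Continuing, at y = -7: RHS = -6859 = (-19)³ ⇒ x = -19 works.
Searching the remaining y in |y| ≤ 30 finds no further solutions.
Collected solutions: (1, 0), (-19, -7).

Solutions (with |y| ≤ 30): (1, 0), (-19, -7).


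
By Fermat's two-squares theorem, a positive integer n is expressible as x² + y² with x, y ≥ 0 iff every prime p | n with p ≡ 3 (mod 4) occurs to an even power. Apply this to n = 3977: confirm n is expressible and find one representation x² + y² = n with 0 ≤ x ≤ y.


Step 1: Factor n = 3977 = 41 · 97.
Step 2: Check the mod-4 condition on each prime factor: 41 ≡ 1 (mod 4), exponent 1; 97 ≡ 1 (mod 4), exponent 1.
All primes ≡ 3 (mod 4) appear to even exponent (or don't appear), so by the two-squares theorem n IS expressible as a sum of two squares.
Step 3: Build a representation. Here n = 41 · 97 is a product of primes ≡ 1 (mod 4). Each prime p ≡ 1 (mod 4) is itself a sum of two squares; find a² by testing p − a² for a perfect square:
  41: 41 − 1² = 40, 41 − 2² = 37, 41 − 3² = 32, 41 − 4² = 25 = 5² ⇒ 41 = 4² + 5².
  97: 97 − 1² = 96, 97 − 2² = 93, 97 − 3² = 88, 97 − 4² = 81 = 9² ⇒ 97 = 4² + 9².
  Combine using the Brahmagupta–Fibonacci identity (a² + b²)(c² + d²) = (ac − bd)² + (ad + bc)² = (ac + bd)² + (ad − bc)²:
  41 · 97 = 3977: from (4² + 5²)(4² + 9²), take (4·4 − 5·9, 4·9 + 5·4) = (16 − 45, 36 + 20) = (-29, 56); dropping signs (only squares matter) gives (29, 56); check 29² + 56² = 841 + 3136 = 3977 ✓.
Step 4: Order so x ≤ y and verify: 29² + 56² = 841 + 3136 = 3977 = n. ✓

n = 3977 = 29² + 56² (one valid representation with x ≤ y).


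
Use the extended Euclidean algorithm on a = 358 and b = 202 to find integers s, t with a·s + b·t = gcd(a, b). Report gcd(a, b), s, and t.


Euclidean algorithm on (358, 202) — divide until remainder is 0:
  358 = 1 · 202 + 156
  202 = 1 · 156 + 46
  156 = 3 · 46 + 18
  46 = 2 · 18 + 10
  18 = 1 · 10 + 8
  10 = 1 · 8 + 2
  8 = 4 · 2 + 0
gcd(358, 202) = 2.
Track Bezout coefficients alongside the remainders: start with r₀ = 358 = a·1 + b·0 (s = 1, t = 0) and r₁ = 202 = a·0 + b·1 (s = 0, t = 1); each new remainder r_{k+1} = r_{k-1} − q_k·r_k inherits s_{k+1} = s_{k-1} − q_k·s_k, t_{k+1} = t_{k-1} − q_k·t_k, so r_k = a·s_k + b·t_k at every step:
  q = 1: r = 156, s = 1 − 1·0 = 1, t = 0 − 1·1 = -1  (check: 358·1 + 202·(-1) = 156)
  q = 1: r = 46, s = 0 − 1·1 = -1, t = 1 − 1·(-1) = 2  (check: 358·(-1) + 202·2 = 46)
  q = 3: r = 18, s = 1 − 3·(-1) = 4, t = -1 − 3·2 = -7  (check: 358·4 + 202·(-7) = 18)
  q = 2: r = 10, s = -1 − 2·4 = -9, t = 2 − 2·(-7) = 16  (check: 358·(-9) + 202·16 = 10)
  q = 1: r = 8, s = 4 − 1·(-9) = 13, t = -7 − 1·16 = -23  (check: 358·13 + 202·(-23) = 8)
  q = 1: r = 2, s = -9 − 1·13 = -22, t = 16 − 1·(-23) = 39  (check: 358·(-22) + 202·39 = 2)
The row with r = 2 (the gcd) gives the Bezout coefficients s = -22, t = 39.
Result: 358 · (-22) + 202 · (39) = 2.

gcd(358, 202) = 2; s = -22, t = 39 (check: 358·(-22) + 202·39 = 2).


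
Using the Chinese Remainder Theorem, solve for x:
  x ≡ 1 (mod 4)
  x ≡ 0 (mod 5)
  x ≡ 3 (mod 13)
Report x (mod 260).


Moduli 4, 5, 13 are pairwise coprime; by CRT there is a unique solution modulo M = 4 · 5 · 13 = 260.
Solve pairwise, accumulating the modulus:
  Start with x ≡ 1 (mod 4).
  Combine with x ≡ 0 (mod 5): since gcd(4, 5) = 1, we get a unique residue mod 20.
    Write x = 1 + 4·t and substitute into x ≡ 0 (mod 5): 4·t ≡ 0 − 1 = -1 (mod 5).
    Reduce coefficients mod 5: 4·t ≡ 4 (mod 5).
    The inverse of 4 mod 5 is 4 (since 4·4 = 16 = 3·5 + 1), so t ≡ 4·4 = 16 ≡ 1 (mod 5).
    Then x = 1 + 4·1 = 5, valid modulo lcm(4, 5) = 20: x ≡ 5 (mod 20).
  Combine with x ≡ 3 (mod 13): since gcd(20, 13) = 1, we get a unique residue mod 260.
    Write x = 5 + 20·t and substitute into x ≡ 3 (mod 13): 20·t ≡ 3 − 5 = -2 (mod 13).
    Reduce coefficients mod 13: 7·t ≡ 11 (mod 13).
    The inverse of 7 mod 13 is 2 (since 7·2 = 14 = 1·13 + 1), so t ≡ 2·11 = 22 ≡ 9 (mod 13).
    Then x = 5 + 20·9 = 185, valid modulo lcm(20, 13) = 260: x ≡ 185 (mod 260).
Verify: 185 mod 4 = 1 ✓, 185 mod 5 = 0 ✓, 185 mod 13 = 3 ✓.

x ≡ 185 (mod 260).


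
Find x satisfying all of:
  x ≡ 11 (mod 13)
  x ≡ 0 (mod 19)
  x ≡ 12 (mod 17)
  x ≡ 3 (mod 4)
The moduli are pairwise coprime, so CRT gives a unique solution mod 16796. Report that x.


Product of moduli M = 13 · 19 · 17 · 4 = 16796.
Merge one congruence at a time:
  Start: x ≡ 11 (mod 13).
  Combine with x ≡ 0 (mod 19); new modulus lcm = 247.
    Write x = 11 + 13·t and substitute into x ≡ 0 (mod 19): 13·t ≡ 0 − 11 = -11 (mod 19).
    Reduce coefficients mod 19: 13·t ≡ 8 (mod 19).
    The inverse of 13 mod 19 is 3 (since 13·3 = 39 = 2·19 + 1), so t ≡ 3·8 = 24 ≡ 5 (mod 19).
    Then x = 11 + 13·5 = 76, valid modulo lcm(13, 19) = 247: x ≡ 76 (mod 247).
  Combine with x ≡ 12 (mod 17); new modulus lcm = 4199.
    Write x = 76 + 247·t and substitute into x ≡ 12 (mod 17): 247·t ≡ 12 − 76 = -64 (mod 17).
    Reduce coefficients mod 17: 9·t ≡ 4 (mod 17).
    The inverse of 9 mod 17 is 2 (since 9·2 = 18 = 1·17 + 1), so t ≡ 2·4 = 8 ≡ 8 (mod 17).
    Then x = 76 + 247·8 = 2052, valid modulo lcm(247, 17) = 4199: x ≡ 2052 (mod 4199).
  Combine with x ≡ 3 (mod 4); new modulus lcm = 16796.
    Write x = 2052 + 4199·t and substitute into x ≡ 3 (mod 4): 4199·t ≡ 3 − 2052 = -2049 (mod 4).
    Reduce coefficients mod 4: 3·t ≡ 3 (mod 4).
    The inverse of 3 mod 4 is 3 (since 3·3 = 9 = 2·4 + 1), so t ≡ 3·3 = 9 ≡ 1 (mod 4).
    Then x = 2052 + 4199·1 = 6251, valid modulo lcm(4199, 4) = 16796: x ≡ 6251 (mod 16796).
Verify against each original: 6251 mod 13 = 11, 6251 mod 19 = 0, 6251 mod 17 = 12, 6251 mod 4 = 3.

x ≡ 6251 (mod 16796).


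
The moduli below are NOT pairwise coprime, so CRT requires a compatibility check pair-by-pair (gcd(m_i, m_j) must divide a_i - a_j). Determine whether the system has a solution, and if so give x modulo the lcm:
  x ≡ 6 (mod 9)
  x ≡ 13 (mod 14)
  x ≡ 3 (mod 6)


Moduli 9, 14, 6 are not pairwise coprime, so CRT works modulo lcm(m_i) when all pairwise compatibility conditions hold.
Pairwise compatibility: gcd(m_i, m_j) must divide a_i - a_j for every pair.
Merge one congruence at a time:
  Start: x ≡ 6 (mod 9).
  Combine with x ≡ 13 (mod 14): gcd(9, 14) = 1; 13 - 6 = 7, which IS divisible by 1, so compatible.
    Write x = 6 + 9·t and substitute into x ≡ 13 (mod 14): 9·t ≡ 13 − 6 = 7 (mod 14).
    The inverse of 9 mod 14 is 11 (since 9·11 = 99 = 7·14 + 1), so t ≡ 11·7 = 77 ≡ 7 (mod 14).
    Then x = 6 + 9·7 = 69, valid modulo lcm(9, 14) = 126: x ≡ 69 (mod 126).
  Combine with x ≡ 3 (mod 6): gcd(126, 6) = 6; 3 - 69 = -66, which IS divisible by 6, so compatible.
    Write x = 69 + 126·t and substitute into x ≡ 3 (mod 6): 126·t ≡ 3 − 69 = -66 (mod 6).
    Divide the congruence (and modulus) by g = 6: 21·t ≡ -11 (mod 1).
    Modulo 1 every t works; take t = 0.
    Then x = 69 + 126·0 = 69, valid modulo lcm(126, 6) = 126: x ≡ 69 (mod 126).
Verify: 69 mod 9 = 6, 69 mod 14 = 13, 69 mod 6 = 3.

x ≡ 69 (mod 126).


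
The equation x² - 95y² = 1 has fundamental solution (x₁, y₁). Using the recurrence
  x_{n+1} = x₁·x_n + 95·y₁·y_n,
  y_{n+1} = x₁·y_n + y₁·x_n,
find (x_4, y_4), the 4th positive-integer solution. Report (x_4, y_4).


Step 1: Find the fundamental solution (x₁, y₁) of x² - 95y² = 1.
  Expand √95 as a continued fraction. a₀ = ⌊√95⌋ = 9; iterate m_{k+1} = d_k·a_k − m_k, d_{k+1} = (95 − m_{k+1}²)/d_k, a_{k+1} = ⌊(a₀ + m_{k+1})/d_{k+1}⌋ (starting m₀ = 0, d₀ = 1), with convergents p_k = a_k·p_{k-1} + p_{k-2}, q_k = a_k·q_{k-1} + q_{k-2} (p₋₁ = 1, q₋₁ = 0):
  k = 0: a₀ = 9; p₀/q₀ = 9/1; p₀² − 95·q₀² = 81 − 95 = -14.
  k = 1: m = 9, d = 14, a = ⌊(9 + 9)/14⌋ = 1; p/q = (1·9 + 1)/(1·1 + 0) = 10/1; p² − 95·q² = 100 − 95 = 5.
  k = 2: m = 5, d = 5, a = ⌊(9 + 5)/5⌋ = 2; p/q = (2·10 + 9)/(2·1 + 1) = 29/3; p² − 95·q² = 841 − 855 = -14.
  k = 3: m = 5, d = 14, a = ⌊(9 + 5)/14⌋ = 1; p/q = (1·29 + 10)/(1·3 + 1) = 39/4; p² − 95·q² = 1521 − 1520 = 1.
  The first convergent with p² − 95·q² = 1 gives the fundamental solution (x₁, y₁) = (39, 4).
Step 2: Apply the recurrence (x_{n+1}, y_{n+1}) = (x₁x_n + 95y₁y_n, x₁y_n + y₁x_n) repeatedly.
  From (x_1, y_1) = (39, 4): x_2 = 39·39 + 95·4·4 = 3041; y_2 = 39·4 + 4·39 = 312.
  From (x_2, y_2) = (3041, 312): x_3 = 39·3041 + 95·4·312 = 237159; y_3 = 39·312 + 4·3041 = 24332.
  From (x_3, y_3) = (237159, 24332): x_4 = 39·237159 + 95·4·24332 = 18495361; y_4 = 39·24332 + 4·237159 = 1897584.
Step 3: Verify x_4² - 95·y_4² = 342078378520321 - 342078378520320 = 1 (should be 1). ✓

(x_1, y_1) = (39, 4); (x_4, y_4) = (18495361, 1897584).


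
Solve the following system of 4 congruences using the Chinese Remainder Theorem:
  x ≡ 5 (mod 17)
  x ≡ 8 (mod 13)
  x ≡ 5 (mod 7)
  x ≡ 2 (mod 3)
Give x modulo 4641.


Product of moduli M = 17 · 13 · 7 · 3 = 4641.
Merge one congruence at a time:
  Start: x ≡ 5 (mod 17).
  Combine with x ≡ 8 (mod 13); new modulus lcm = 221.
    Write x = 5 + 17·t and substitute into x ≡ 8 (mod 13): 17·t ≡ 8 − 5 = 3 (mod 13).
    Reduce coefficients mod 13: 4·t ≡ 3 (mod 13).
    The inverse of 4 mod 13 is 10 (since 4·10 = 40 = 3·13 + 1), so t ≡ 10·3 = 30 ≡ 4 (mod 13).
    Then x = 5 + 17·4 = 73, valid modulo lcm(17, 13) = 221: x ≡ 73 (mod 221).
  Combine with x ≡ 5 (mod 7); new modulus lcm = 1547.
    Write x = 73 + 221·t and substitute into x ≡ 5 (mod 7): 221·t ≡ 5 − 73 = -68 (mod 7).
    Reduce coefficients mod 7: 4·t ≡ 2 (mod 7).
    The inverse of 4 mod 7 is 2 (since 4·2 = 8 = 1·7 + 1), so t ≡ 2·2 = 4 ≡ 4 (mod 7).
    Then x = 73 + 221·4 = 957, valid modulo lcm(221, 7) = 1547: x ≡ 957 (mod 1547).
  Combine with x ≡ 2 (mod 3); new modulus lcm = 4641.
    Write x = 957 + 1547·t and substitute into x ≡ 2 (mod 3): 1547·t ≡ 2 − 957 = -955 (mod 3).
    Reduce coefficients mod 3: 2·t ≡ 2 (mod 3).
    The inverse of 2 mod 3 is 2 (since 2·2 = 4 = 1·3 + 1), so t ≡ 2·2 = 4 ≡ 1 (mod 3).
    Then x = 957 + 1547·1 = 2504, valid modulo lcm(1547, 3) = 4641: x ≡ 2504 (mod 4641).
Verify against each original: 2504 mod 17 = 5, 2504 mod 13 = 8, 2504 mod 7 = 5, 2504 mod 3 = 2.

x ≡ 2504 (mod 4641).


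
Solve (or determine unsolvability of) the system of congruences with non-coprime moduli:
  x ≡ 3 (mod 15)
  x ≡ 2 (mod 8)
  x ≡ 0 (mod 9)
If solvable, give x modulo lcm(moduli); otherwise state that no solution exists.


Moduli 15, 8, 9 are not pairwise coprime, so CRT works modulo lcm(m_i) when all pairwise compatibility conditions hold.
Pairwise compatibility: gcd(m_i, m_j) must divide a_i - a_j for every pair.
Merge one congruence at a time:
  Start: x ≡ 3 (mod 15).
  Combine with x ≡ 2 (mod 8): gcd(15, 8) = 1; 2 - 3 = -1, which IS divisible by 1, so compatible.
    Write x = 3 + 15·t and substitute into x ≡ 2 (mod 8): 15·t ≡ 2 − 3 = -1 (mod 8).
    Reduce coefficients mod 8: 7·t ≡ 7 (mod 8).
    The inverse of 7 mod 8 is 7 (since 7·7 = 49 = 6·8 + 1), so t ≡ 7·7 = 49 ≡ 1 (mod 8).
    Then x = 3 + 15·1 = 18, valid modulo lcm(15, 8) = 120: x ≡ 18 (mod 120).
  Combine with x ≡ 0 (mod 9): gcd(120, 9) = 3; 0 - 18 = -18, which IS divisible by 3, so compatible.
    Write x = 18 + 120·t and substitute into x ≡ 0 (mod 9): 120·t ≡ 0 − 18 = -18 (mod 9).
    Divide the congruence (and modulus) by g = 3: 40·t ≡ -6 (mod 3).
    Reduce coefficients mod 3: 1·t ≡ 0 (mod 3).
    So t ≡ 0 (mod 3).
    Then x = 18 + 120·0 = 18, valid modulo lcm(120, 9) = 360: x ≡ 18 (mod 360).
Verify: 18 mod 15 = 3, 18 mod 8 = 2, 18 mod 9 = 0.

x ≡ 18 (mod 360).
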